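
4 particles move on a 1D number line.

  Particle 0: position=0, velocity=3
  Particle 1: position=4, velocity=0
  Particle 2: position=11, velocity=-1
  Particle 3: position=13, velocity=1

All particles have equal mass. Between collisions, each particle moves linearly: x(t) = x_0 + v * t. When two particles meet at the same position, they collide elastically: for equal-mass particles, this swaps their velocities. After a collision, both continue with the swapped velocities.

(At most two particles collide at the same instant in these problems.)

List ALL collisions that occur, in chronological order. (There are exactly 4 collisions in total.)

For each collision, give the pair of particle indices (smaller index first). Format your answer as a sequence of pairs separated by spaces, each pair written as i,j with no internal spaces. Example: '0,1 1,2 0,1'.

Answer: 0,1 1,2 2,3 0,1

Derivation:
Collision at t=4/3: particles 0 and 1 swap velocities; positions: p0=4 p1=4 p2=29/3 p3=43/3; velocities now: v0=0 v1=3 v2=-1 v3=1
Collision at t=11/4: particles 1 and 2 swap velocities; positions: p0=4 p1=33/4 p2=33/4 p3=63/4; velocities now: v0=0 v1=-1 v2=3 v3=1
Collision at t=13/2: particles 2 and 3 swap velocities; positions: p0=4 p1=9/2 p2=39/2 p3=39/2; velocities now: v0=0 v1=-1 v2=1 v3=3
Collision at t=7: particles 0 and 1 swap velocities; positions: p0=4 p1=4 p2=20 p3=21; velocities now: v0=-1 v1=0 v2=1 v3=3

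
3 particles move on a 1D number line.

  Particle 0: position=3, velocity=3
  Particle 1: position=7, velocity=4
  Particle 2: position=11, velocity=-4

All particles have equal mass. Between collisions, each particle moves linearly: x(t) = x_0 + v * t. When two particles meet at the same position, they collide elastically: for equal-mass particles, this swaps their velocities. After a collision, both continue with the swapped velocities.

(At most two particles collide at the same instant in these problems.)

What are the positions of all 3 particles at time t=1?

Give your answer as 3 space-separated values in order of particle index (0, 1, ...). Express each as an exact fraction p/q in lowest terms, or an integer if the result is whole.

Collision at t=1/2: particles 1 and 2 swap velocities; positions: p0=9/2 p1=9 p2=9; velocities now: v0=3 v1=-4 v2=4
Advance to t=1 (no further collisions before then); velocities: v0=3 v1=-4 v2=4; positions = 6 7 11

Answer: 6 7 11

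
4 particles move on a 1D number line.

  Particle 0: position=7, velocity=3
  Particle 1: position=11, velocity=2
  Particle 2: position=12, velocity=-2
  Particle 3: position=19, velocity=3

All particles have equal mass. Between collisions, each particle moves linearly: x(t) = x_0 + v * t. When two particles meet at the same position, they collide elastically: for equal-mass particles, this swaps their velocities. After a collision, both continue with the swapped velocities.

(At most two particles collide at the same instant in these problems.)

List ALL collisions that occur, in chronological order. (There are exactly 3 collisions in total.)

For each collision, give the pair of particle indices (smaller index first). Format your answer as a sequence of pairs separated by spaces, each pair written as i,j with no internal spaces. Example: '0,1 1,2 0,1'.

Answer: 1,2 0,1 1,2

Derivation:
Collision at t=1/4: particles 1 and 2 swap velocities; positions: p0=31/4 p1=23/2 p2=23/2 p3=79/4; velocities now: v0=3 v1=-2 v2=2 v3=3
Collision at t=1: particles 0 and 1 swap velocities; positions: p0=10 p1=10 p2=13 p3=22; velocities now: v0=-2 v1=3 v2=2 v3=3
Collision at t=4: particles 1 and 2 swap velocities; positions: p0=4 p1=19 p2=19 p3=31; velocities now: v0=-2 v1=2 v2=3 v3=3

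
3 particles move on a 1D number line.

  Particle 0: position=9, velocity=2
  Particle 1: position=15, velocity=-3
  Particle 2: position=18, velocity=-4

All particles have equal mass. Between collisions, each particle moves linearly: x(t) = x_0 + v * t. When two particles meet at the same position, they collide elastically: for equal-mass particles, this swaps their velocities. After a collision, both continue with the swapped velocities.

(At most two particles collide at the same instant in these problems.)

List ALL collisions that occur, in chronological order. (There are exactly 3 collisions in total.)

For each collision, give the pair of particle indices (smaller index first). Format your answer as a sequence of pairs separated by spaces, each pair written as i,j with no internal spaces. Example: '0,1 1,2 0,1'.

Answer: 0,1 1,2 0,1

Derivation:
Collision at t=6/5: particles 0 and 1 swap velocities; positions: p0=57/5 p1=57/5 p2=66/5; velocities now: v0=-3 v1=2 v2=-4
Collision at t=3/2: particles 1 and 2 swap velocities; positions: p0=21/2 p1=12 p2=12; velocities now: v0=-3 v1=-4 v2=2
Collision at t=3: particles 0 and 1 swap velocities; positions: p0=6 p1=6 p2=15; velocities now: v0=-4 v1=-3 v2=2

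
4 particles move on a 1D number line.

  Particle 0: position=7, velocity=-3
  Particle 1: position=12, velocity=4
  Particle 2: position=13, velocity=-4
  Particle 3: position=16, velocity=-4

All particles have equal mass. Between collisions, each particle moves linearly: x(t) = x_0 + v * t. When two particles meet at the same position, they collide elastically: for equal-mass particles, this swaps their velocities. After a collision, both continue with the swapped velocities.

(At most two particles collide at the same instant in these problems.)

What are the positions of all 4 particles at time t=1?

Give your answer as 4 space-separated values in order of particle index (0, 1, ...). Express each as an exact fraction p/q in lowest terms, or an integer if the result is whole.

Answer: 4 9 12 16

Derivation:
Collision at t=1/8: particles 1 and 2 swap velocities; positions: p0=53/8 p1=25/2 p2=25/2 p3=31/2; velocities now: v0=-3 v1=-4 v2=4 v3=-4
Collision at t=1/2: particles 2 and 3 swap velocities; positions: p0=11/2 p1=11 p2=14 p3=14; velocities now: v0=-3 v1=-4 v2=-4 v3=4
Advance to t=1 (no further collisions before then); velocities: v0=-3 v1=-4 v2=-4 v3=4; positions = 4 9 12 16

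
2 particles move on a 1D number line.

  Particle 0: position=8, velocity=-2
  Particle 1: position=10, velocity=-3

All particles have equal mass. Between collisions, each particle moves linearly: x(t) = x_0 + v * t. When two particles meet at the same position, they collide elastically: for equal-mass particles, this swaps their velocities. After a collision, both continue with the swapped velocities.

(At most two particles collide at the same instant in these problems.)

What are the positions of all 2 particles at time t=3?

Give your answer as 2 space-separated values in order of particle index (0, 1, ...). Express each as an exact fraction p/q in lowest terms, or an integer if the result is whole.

Answer: 1 2

Derivation:
Collision at t=2: particles 0 and 1 swap velocities; positions: p0=4 p1=4; velocities now: v0=-3 v1=-2
Advance to t=3 (no further collisions before then); velocities: v0=-3 v1=-2; positions = 1 2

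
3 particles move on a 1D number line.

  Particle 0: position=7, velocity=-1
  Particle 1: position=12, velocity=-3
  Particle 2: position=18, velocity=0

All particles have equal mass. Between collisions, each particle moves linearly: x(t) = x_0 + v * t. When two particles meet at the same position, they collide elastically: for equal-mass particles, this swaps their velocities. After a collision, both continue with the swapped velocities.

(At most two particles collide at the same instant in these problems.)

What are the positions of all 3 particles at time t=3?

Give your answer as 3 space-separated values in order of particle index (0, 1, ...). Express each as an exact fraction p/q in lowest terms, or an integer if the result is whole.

Answer: 3 4 18

Derivation:
Collision at t=5/2: particles 0 and 1 swap velocities; positions: p0=9/2 p1=9/2 p2=18; velocities now: v0=-3 v1=-1 v2=0
Advance to t=3 (no further collisions before then); velocities: v0=-3 v1=-1 v2=0; positions = 3 4 18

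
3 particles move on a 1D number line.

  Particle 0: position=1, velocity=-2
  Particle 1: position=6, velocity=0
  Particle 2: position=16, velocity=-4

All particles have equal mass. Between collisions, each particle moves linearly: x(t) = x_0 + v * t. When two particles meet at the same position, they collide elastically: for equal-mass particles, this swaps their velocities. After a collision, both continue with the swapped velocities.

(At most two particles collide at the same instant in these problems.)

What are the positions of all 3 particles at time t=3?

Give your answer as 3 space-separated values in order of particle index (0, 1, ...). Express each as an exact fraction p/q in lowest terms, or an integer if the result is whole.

Answer: -5 4 6

Derivation:
Collision at t=5/2: particles 1 and 2 swap velocities; positions: p0=-4 p1=6 p2=6; velocities now: v0=-2 v1=-4 v2=0
Advance to t=3 (no further collisions before then); velocities: v0=-2 v1=-4 v2=0; positions = -5 4 6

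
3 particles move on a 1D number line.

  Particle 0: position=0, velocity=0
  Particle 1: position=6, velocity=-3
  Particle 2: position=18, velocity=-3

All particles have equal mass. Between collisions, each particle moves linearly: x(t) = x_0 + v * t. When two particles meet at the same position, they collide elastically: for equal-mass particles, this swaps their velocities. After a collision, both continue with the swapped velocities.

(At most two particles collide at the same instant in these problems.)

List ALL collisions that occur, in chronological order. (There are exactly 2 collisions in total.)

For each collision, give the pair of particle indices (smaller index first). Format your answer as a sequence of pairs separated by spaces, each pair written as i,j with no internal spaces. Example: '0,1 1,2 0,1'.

Answer: 0,1 1,2

Derivation:
Collision at t=2: particles 0 and 1 swap velocities; positions: p0=0 p1=0 p2=12; velocities now: v0=-3 v1=0 v2=-3
Collision at t=6: particles 1 and 2 swap velocities; positions: p0=-12 p1=0 p2=0; velocities now: v0=-3 v1=-3 v2=0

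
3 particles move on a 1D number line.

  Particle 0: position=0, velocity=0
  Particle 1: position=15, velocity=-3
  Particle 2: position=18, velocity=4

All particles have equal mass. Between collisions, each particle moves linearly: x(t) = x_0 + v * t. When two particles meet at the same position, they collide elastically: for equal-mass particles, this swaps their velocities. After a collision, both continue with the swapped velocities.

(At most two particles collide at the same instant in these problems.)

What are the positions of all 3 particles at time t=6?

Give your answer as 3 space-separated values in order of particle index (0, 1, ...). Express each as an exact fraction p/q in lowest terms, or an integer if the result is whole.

Answer: -3 0 42

Derivation:
Collision at t=5: particles 0 and 1 swap velocities; positions: p0=0 p1=0 p2=38; velocities now: v0=-3 v1=0 v2=4
Advance to t=6 (no further collisions before then); velocities: v0=-3 v1=0 v2=4; positions = -3 0 42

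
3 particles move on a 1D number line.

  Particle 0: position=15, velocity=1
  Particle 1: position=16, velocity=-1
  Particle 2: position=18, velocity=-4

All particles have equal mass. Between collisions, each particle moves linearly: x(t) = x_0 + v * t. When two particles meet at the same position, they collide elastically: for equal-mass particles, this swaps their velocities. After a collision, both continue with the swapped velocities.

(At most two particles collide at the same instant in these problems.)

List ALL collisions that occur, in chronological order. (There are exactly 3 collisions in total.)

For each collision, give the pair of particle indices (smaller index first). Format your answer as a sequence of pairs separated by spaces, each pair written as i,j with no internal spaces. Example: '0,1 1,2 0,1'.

Collision at t=1/2: particles 0 and 1 swap velocities; positions: p0=31/2 p1=31/2 p2=16; velocities now: v0=-1 v1=1 v2=-4
Collision at t=3/5: particles 1 and 2 swap velocities; positions: p0=77/5 p1=78/5 p2=78/5; velocities now: v0=-1 v1=-4 v2=1
Collision at t=2/3: particles 0 and 1 swap velocities; positions: p0=46/3 p1=46/3 p2=47/3; velocities now: v0=-4 v1=-1 v2=1

Answer: 0,1 1,2 0,1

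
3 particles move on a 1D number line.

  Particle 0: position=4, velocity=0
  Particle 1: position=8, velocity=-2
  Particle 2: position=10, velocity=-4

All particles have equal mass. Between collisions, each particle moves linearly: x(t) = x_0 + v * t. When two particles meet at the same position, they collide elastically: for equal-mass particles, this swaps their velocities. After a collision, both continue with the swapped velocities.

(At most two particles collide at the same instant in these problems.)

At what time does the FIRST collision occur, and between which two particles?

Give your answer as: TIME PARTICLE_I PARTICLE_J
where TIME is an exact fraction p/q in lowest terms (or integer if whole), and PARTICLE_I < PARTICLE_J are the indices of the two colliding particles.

Pair (0,1): pos 4,8 vel 0,-2 -> gap=4, closing at 2/unit, collide at t=2
Pair (1,2): pos 8,10 vel -2,-4 -> gap=2, closing at 2/unit, collide at t=1
Earliest collision: t=1 between 1 and 2

Answer: 1 1 2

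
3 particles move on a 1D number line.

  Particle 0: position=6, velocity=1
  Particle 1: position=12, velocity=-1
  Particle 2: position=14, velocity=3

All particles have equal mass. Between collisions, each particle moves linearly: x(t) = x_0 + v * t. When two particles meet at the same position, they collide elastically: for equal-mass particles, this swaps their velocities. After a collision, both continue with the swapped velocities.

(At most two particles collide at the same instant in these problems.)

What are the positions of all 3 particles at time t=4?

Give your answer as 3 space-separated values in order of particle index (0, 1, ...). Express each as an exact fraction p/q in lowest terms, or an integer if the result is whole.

Answer: 8 10 26

Derivation:
Collision at t=3: particles 0 and 1 swap velocities; positions: p0=9 p1=9 p2=23; velocities now: v0=-1 v1=1 v2=3
Advance to t=4 (no further collisions before then); velocities: v0=-1 v1=1 v2=3; positions = 8 10 26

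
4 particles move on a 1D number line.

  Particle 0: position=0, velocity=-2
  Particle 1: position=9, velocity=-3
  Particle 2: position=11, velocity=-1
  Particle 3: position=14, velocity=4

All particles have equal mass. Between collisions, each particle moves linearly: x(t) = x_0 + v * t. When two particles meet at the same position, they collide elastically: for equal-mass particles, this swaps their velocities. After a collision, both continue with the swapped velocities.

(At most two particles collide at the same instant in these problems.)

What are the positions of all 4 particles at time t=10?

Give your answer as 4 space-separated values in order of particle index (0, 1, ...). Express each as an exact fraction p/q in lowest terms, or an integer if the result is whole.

Collision at t=9: particles 0 and 1 swap velocities; positions: p0=-18 p1=-18 p2=2 p3=50; velocities now: v0=-3 v1=-2 v2=-1 v3=4
Advance to t=10 (no further collisions before then); velocities: v0=-3 v1=-2 v2=-1 v3=4; positions = -21 -20 1 54

Answer: -21 -20 1 54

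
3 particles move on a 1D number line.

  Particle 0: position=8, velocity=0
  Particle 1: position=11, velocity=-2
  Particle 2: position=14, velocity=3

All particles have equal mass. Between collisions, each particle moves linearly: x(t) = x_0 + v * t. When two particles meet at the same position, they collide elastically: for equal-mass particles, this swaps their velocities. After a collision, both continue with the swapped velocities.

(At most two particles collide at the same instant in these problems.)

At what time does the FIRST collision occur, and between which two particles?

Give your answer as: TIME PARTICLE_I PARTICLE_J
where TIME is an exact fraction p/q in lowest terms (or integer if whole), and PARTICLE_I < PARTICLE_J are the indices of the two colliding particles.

Pair (0,1): pos 8,11 vel 0,-2 -> gap=3, closing at 2/unit, collide at t=3/2
Pair (1,2): pos 11,14 vel -2,3 -> not approaching (rel speed -5 <= 0)
Earliest collision: t=3/2 between 0 and 1

Answer: 3/2 0 1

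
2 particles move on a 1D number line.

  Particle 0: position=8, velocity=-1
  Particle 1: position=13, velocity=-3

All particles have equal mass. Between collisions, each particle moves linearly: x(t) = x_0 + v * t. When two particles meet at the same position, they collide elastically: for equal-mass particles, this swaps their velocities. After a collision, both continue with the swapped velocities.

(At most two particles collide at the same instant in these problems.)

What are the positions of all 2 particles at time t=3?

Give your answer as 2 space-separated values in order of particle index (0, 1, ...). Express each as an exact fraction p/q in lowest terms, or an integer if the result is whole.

Collision at t=5/2: particles 0 and 1 swap velocities; positions: p0=11/2 p1=11/2; velocities now: v0=-3 v1=-1
Advance to t=3 (no further collisions before then); velocities: v0=-3 v1=-1; positions = 4 5

Answer: 4 5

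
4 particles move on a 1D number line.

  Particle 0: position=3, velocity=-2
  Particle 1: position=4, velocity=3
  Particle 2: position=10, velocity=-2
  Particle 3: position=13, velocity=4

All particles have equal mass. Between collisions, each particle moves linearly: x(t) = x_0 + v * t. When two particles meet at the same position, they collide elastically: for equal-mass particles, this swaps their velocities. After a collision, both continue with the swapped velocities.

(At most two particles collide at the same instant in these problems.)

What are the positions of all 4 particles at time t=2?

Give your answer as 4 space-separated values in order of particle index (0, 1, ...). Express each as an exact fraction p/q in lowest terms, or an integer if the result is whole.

Collision at t=6/5: particles 1 and 2 swap velocities; positions: p0=3/5 p1=38/5 p2=38/5 p3=89/5; velocities now: v0=-2 v1=-2 v2=3 v3=4
Advance to t=2 (no further collisions before then); velocities: v0=-2 v1=-2 v2=3 v3=4; positions = -1 6 10 21

Answer: -1 6 10 21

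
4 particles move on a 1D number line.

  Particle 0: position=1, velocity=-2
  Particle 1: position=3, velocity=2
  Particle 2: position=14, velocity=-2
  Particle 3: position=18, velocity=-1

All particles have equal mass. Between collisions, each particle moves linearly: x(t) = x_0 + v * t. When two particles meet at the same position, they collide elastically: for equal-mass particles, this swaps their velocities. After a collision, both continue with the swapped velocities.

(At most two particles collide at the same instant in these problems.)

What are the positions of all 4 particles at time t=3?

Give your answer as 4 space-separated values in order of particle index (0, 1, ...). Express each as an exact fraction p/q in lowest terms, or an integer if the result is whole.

Answer: -5 8 9 15

Derivation:
Collision at t=11/4: particles 1 and 2 swap velocities; positions: p0=-9/2 p1=17/2 p2=17/2 p3=61/4; velocities now: v0=-2 v1=-2 v2=2 v3=-1
Advance to t=3 (no further collisions before then); velocities: v0=-2 v1=-2 v2=2 v3=-1; positions = -5 8 9 15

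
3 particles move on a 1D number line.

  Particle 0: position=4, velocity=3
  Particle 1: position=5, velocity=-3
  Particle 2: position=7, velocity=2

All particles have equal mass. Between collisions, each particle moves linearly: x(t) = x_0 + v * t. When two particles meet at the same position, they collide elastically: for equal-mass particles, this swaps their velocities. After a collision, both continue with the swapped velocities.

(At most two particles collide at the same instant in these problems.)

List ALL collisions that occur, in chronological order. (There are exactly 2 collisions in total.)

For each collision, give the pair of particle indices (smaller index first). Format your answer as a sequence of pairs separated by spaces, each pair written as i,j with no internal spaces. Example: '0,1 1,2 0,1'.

Collision at t=1/6: particles 0 and 1 swap velocities; positions: p0=9/2 p1=9/2 p2=22/3; velocities now: v0=-3 v1=3 v2=2
Collision at t=3: particles 1 and 2 swap velocities; positions: p0=-4 p1=13 p2=13; velocities now: v0=-3 v1=2 v2=3

Answer: 0,1 1,2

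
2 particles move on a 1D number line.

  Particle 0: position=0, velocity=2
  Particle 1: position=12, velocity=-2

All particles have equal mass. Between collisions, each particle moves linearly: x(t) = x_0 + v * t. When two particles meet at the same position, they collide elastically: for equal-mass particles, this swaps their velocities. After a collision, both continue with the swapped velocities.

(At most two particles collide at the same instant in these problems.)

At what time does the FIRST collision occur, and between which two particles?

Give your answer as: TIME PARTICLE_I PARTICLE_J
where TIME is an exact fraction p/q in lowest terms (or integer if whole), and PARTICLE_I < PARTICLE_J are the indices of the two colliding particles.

Answer: 3 0 1

Derivation:
Pair (0,1): pos 0,12 vel 2,-2 -> gap=12, closing at 4/unit, collide at t=3
Earliest collision: t=3 between 0 and 1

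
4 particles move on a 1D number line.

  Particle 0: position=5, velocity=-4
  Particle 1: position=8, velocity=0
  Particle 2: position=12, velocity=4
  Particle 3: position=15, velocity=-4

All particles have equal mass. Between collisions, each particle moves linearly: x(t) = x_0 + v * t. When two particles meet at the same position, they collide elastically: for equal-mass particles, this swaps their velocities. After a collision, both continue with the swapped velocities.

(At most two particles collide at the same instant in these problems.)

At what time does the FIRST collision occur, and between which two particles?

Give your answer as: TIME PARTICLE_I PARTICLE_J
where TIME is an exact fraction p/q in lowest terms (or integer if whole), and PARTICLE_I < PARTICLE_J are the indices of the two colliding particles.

Answer: 3/8 2 3

Derivation:
Pair (0,1): pos 5,8 vel -4,0 -> not approaching (rel speed -4 <= 0)
Pair (1,2): pos 8,12 vel 0,4 -> not approaching (rel speed -4 <= 0)
Pair (2,3): pos 12,15 vel 4,-4 -> gap=3, closing at 8/unit, collide at t=3/8
Earliest collision: t=3/8 between 2 and 3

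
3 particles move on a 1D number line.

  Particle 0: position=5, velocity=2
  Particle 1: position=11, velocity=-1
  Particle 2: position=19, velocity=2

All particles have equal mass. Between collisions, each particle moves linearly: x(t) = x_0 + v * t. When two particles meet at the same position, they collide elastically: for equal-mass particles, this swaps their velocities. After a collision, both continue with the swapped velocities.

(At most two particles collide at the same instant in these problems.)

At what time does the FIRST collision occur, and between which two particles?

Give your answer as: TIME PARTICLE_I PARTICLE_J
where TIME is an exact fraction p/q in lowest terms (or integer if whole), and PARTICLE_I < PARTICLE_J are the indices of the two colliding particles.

Pair (0,1): pos 5,11 vel 2,-1 -> gap=6, closing at 3/unit, collide at t=2
Pair (1,2): pos 11,19 vel -1,2 -> not approaching (rel speed -3 <= 0)
Earliest collision: t=2 between 0 and 1

Answer: 2 0 1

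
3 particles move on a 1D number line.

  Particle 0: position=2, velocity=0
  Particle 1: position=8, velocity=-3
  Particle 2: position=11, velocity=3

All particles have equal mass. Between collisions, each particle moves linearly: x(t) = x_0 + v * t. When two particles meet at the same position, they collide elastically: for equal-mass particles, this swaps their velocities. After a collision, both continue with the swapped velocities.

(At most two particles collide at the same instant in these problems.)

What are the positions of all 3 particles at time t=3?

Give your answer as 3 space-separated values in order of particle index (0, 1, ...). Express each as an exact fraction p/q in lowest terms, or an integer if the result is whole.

Collision at t=2: particles 0 and 1 swap velocities; positions: p0=2 p1=2 p2=17; velocities now: v0=-3 v1=0 v2=3
Advance to t=3 (no further collisions before then); velocities: v0=-3 v1=0 v2=3; positions = -1 2 20

Answer: -1 2 20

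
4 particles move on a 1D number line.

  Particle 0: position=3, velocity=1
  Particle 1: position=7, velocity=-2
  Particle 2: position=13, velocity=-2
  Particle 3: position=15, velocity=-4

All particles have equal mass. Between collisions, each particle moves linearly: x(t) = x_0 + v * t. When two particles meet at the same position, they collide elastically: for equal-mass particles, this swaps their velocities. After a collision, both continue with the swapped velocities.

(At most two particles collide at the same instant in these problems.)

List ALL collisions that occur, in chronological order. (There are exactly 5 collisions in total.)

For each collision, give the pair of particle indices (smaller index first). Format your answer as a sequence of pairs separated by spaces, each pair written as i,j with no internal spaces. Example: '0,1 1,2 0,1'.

Answer: 2,3 0,1 1,2 2,3 0,1

Derivation:
Collision at t=1: particles 2 and 3 swap velocities; positions: p0=4 p1=5 p2=11 p3=11; velocities now: v0=1 v1=-2 v2=-4 v3=-2
Collision at t=4/3: particles 0 and 1 swap velocities; positions: p0=13/3 p1=13/3 p2=29/3 p3=31/3; velocities now: v0=-2 v1=1 v2=-4 v3=-2
Collision at t=12/5: particles 1 and 2 swap velocities; positions: p0=11/5 p1=27/5 p2=27/5 p3=41/5; velocities now: v0=-2 v1=-4 v2=1 v3=-2
Collision at t=10/3: particles 2 and 3 swap velocities; positions: p0=1/3 p1=5/3 p2=19/3 p3=19/3; velocities now: v0=-2 v1=-4 v2=-2 v3=1
Collision at t=4: particles 0 and 1 swap velocities; positions: p0=-1 p1=-1 p2=5 p3=7; velocities now: v0=-4 v1=-2 v2=-2 v3=1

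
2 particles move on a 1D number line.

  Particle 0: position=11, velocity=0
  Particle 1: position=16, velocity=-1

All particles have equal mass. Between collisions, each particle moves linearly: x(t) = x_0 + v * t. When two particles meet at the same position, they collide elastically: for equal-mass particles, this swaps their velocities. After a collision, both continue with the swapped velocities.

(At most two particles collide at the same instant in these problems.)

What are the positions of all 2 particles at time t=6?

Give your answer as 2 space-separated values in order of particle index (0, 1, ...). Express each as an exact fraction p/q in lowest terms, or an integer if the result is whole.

Answer: 10 11

Derivation:
Collision at t=5: particles 0 and 1 swap velocities; positions: p0=11 p1=11; velocities now: v0=-1 v1=0
Advance to t=6 (no further collisions before then); velocities: v0=-1 v1=0; positions = 10 11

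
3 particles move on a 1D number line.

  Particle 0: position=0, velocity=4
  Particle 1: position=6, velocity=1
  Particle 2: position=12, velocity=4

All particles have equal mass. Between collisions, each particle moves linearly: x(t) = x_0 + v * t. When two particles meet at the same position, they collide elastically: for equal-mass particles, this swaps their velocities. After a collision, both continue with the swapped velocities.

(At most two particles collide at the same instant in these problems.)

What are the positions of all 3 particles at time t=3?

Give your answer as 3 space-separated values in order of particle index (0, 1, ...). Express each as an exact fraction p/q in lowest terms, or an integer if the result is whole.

Collision at t=2: particles 0 and 1 swap velocities; positions: p0=8 p1=8 p2=20; velocities now: v0=1 v1=4 v2=4
Advance to t=3 (no further collisions before then); velocities: v0=1 v1=4 v2=4; positions = 9 12 24

Answer: 9 12 24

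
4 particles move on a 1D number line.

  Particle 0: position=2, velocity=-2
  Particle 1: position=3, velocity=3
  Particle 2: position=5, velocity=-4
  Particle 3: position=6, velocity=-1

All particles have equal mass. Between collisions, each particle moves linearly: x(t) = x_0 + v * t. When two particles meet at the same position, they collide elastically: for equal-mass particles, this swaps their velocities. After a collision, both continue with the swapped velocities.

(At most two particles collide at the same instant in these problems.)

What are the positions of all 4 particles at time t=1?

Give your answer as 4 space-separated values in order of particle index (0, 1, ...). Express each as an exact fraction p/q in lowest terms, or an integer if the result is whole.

Answer: 0 1 5 6

Derivation:
Collision at t=2/7: particles 1 and 2 swap velocities; positions: p0=10/7 p1=27/7 p2=27/7 p3=40/7; velocities now: v0=-2 v1=-4 v2=3 v3=-1
Collision at t=3/4: particles 2 and 3 swap velocities; positions: p0=1/2 p1=2 p2=21/4 p3=21/4; velocities now: v0=-2 v1=-4 v2=-1 v3=3
Advance to t=1 (no further collisions before then); velocities: v0=-2 v1=-4 v2=-1 v3=3; positions = 0 1 5 6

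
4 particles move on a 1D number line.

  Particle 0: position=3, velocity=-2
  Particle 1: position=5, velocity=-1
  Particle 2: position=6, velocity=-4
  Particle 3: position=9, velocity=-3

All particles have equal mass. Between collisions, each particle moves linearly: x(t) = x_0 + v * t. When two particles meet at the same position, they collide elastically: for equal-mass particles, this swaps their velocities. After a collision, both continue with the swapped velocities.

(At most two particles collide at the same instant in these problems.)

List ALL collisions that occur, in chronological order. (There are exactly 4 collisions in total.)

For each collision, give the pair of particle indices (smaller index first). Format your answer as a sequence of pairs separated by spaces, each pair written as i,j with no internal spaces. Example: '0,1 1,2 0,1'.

Collision at t=1/3: particles 1 and 2 swap velocities; positions: p0=7/3 p1=14/3 p2=14/3 p3=8; velocities now: v0=-2 v1=-4 v2=-1 v3=-3
Collision at t=3/2: particles 0 and 1 swap velocities; positions: p0=0 p1=0 p2=7/2 p3=9/2; velocities now: v0=-4 v1=-2 v2=-1 v3=-3
Collision at t=2: particles 2 and 3 swap velocities; positions: p0=-2 p1=-1 p2=3 p3=3; velocities now: v0=-4 v1=-2 v2=-3 v3=-1
Collision at t=6: particles 1 and 2 swap velocities; positions: p0=-18 p1=-9 p2=-9 p3=-1; velocities now: v0=-4 v1=-3 v2=-2 v3=-1

Answer: 1,2 0,1 2,3 1,2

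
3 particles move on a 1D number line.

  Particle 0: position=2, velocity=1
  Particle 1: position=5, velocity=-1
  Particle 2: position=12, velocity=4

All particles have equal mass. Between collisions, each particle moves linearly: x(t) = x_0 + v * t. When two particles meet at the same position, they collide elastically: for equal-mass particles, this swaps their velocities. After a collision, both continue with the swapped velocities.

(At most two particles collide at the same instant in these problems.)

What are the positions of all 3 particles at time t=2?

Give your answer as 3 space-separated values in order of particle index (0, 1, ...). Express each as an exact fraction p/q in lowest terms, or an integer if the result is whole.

Collision at t=3/2: particles 0 and 1 swap velocities; positions: p0=7/2 p1=7/2 p2=18; velocities now: v0=-1 v1=1 v2=4
Advance to t=2 (no further collisions before then); velocities: v0=-1 v1=1 v2=4; positions = 3 4 20

Answer: 3 4 20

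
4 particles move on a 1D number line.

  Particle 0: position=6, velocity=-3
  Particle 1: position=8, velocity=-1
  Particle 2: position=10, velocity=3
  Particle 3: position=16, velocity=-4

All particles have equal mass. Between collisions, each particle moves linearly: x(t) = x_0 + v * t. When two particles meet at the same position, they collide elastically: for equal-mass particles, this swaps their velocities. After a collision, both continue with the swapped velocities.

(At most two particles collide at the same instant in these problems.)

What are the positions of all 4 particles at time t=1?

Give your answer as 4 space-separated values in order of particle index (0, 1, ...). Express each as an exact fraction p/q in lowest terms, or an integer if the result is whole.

Answer: 3 7 12 13

Derivation:
Collision at t=6/7: particles 2 and 3 swap velocities; positions: p0=24/7 p1=50/7 p2=88/7 p3=88/7; velocities now: v0=-3 v1=-1 v2=-4 v3=3
Advance to t=1 (no further collisions before then); velocities: v0=-3 v1=-1 v2=-4 v3=3; positions = 3 7 12 13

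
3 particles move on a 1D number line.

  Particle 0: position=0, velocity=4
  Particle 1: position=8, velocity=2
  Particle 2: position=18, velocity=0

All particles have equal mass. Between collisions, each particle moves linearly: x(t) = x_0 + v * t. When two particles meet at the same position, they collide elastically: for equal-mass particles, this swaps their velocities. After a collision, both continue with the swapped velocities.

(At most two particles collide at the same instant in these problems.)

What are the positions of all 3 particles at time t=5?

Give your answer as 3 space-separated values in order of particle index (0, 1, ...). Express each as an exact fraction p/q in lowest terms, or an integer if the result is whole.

Answer: 18 18 20

Derivation:
Collision at t=4: particles 0 and 1 swap velocities; positions: p0=16 p1=16 p2=18; velocities now: v0=2 v1=4 v2=0
Collision at t=9/2: particles 1 and 2 swap velocities; positions: p0=17 p1=18 p2=18; velocities now: v0=2 v1=0 v2=4
Collision at t=5: particles 0 and 1 swap velocities; positions: p0=18 p1=18 p2=20; velocities now: v0=0 v1=2 v2=4
Advance to t=5 (no further collisions before then); velocities: v0=0 v1=2 v2=4; positions = 18 18 20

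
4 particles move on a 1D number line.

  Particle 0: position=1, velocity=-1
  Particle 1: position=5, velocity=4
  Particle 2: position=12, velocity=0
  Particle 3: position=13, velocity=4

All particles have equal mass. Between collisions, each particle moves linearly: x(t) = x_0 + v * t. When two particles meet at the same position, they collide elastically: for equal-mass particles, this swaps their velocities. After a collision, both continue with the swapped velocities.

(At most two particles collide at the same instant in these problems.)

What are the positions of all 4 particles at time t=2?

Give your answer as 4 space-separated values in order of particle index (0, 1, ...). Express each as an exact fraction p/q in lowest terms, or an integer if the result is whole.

Collision at t=7/4: particles 1 and 2 swap velocities; positions: p0=-3/4 p1=12 p2=12 p3=20; velocities now: v0=-1 v1=0 v2=4 v3=4
Advance to t=2 (no further collisions before then); velocities: v0=-1 v1=0 v2=4 v3=4; positions = -1 12 13 21

Answer: -1 12 13 21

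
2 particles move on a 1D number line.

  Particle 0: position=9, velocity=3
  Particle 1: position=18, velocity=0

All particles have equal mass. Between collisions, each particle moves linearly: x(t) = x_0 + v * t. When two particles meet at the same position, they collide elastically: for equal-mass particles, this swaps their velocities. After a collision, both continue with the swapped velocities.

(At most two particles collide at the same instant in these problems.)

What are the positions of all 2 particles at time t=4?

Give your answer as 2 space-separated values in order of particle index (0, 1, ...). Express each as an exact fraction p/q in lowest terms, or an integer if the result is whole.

Collision at t=3: particles 0 and 1 swap velocities; positions: p0=18 p1=18; velocities now: v0=0 v1=3
Advance to t=4 (no further collisions before then); velocities: v0=0 v1=3; positions = 18 21

Answer: 18 21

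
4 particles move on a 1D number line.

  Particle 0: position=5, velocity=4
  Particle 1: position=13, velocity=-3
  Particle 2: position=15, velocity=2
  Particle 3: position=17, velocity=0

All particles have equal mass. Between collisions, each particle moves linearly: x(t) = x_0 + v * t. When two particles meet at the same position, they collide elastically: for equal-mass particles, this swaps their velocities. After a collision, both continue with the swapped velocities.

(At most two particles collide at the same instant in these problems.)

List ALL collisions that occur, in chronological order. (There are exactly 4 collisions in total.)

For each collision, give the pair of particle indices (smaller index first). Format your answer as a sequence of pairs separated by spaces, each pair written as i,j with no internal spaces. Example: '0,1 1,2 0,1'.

Collision at t=1: particles 2 and 3 swap velocities; positions: p0=9 p1=10 p2=17 p3=17; velocities now: v0=4 v1=-3 v2=0 v3=2
Collision at t=8/7: particles 0 and 1 swap velocities; positions: p0=67/7 p1=67/7 p2=17 p3=121/7; velocities now: v0=-3 v1=4 v2=0 v3=2
Collision at t=3: particles 1 and 2 swap velocities; positions: p0=4 p1=17 p2=17 p3=21; velocities now: v0=-3 v1=0 v2=4 v3=2
Collision at t=5: particles 2 and 3 swap velocities; positions: p0=-2 p1=17 p2=25 p3=25; velocities now: v0=-3 v1=0 v2=2 v3=4

Answer: 2,3 0,1 1,2 2,3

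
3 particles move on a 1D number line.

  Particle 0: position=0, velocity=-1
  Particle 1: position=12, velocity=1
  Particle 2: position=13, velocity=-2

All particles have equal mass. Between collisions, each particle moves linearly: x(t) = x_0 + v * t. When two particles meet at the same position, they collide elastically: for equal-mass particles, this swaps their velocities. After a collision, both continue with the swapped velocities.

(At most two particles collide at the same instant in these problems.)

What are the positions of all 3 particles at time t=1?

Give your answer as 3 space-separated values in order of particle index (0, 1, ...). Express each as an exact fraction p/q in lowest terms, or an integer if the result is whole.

Answer: -1 11 13

Derivation:
Collision at t=1/3: particles 1 and 2 swap velocities; positions: p0=-1/3 p1=37/3 p2=37/3; velocities now: v0=-1 v1=-2 v2=1
Advance to t=1 (no further collisions before then); velocities: v0=-1 v1=-2 v2=1; positions = -1 11 13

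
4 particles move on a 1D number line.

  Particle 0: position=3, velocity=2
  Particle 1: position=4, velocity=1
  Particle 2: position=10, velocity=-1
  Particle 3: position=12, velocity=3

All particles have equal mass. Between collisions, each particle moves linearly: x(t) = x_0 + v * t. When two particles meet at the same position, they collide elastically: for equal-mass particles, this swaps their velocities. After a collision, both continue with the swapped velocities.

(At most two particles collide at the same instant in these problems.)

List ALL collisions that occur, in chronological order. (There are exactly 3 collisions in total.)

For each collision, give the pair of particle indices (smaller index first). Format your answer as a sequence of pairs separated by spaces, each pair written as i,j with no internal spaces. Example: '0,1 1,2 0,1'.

Answer: 0,1 1,2 0,1

Derivation:
Collision at t=1: particles 0 and 1 swap velocities; positions: p0=5 p1=5 p2=9 p3=15; velocities now: v0=1 v1=2 v2=-1 v3=3
Collision at t=7/3: particles 1 and 2 swap velocities; positions: p0=19/3 p1=23/3 p2=23/3 p3=19; velocities now: v0=1 v1=-1 v2=2 v3=3
Collision at t=3: particles 0 and 1 swap velocities; positions: p0=7 p1=7 p2=9 p3=21; velocities now: v0=-1 v1=1 v2=2 v3=3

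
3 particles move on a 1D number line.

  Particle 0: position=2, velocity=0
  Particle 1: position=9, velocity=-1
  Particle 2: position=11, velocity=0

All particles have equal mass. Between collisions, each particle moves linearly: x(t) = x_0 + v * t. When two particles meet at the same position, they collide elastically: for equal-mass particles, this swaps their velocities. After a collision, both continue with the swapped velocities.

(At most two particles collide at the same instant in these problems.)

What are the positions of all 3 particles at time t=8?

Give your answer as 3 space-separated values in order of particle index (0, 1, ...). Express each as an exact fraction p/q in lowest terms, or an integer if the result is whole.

Answer: 1 2 11

Derivation:
Collision at t=7: particles 0 and 1 swap velocities; positions: p0=2 p1=2 p2=11; velocities now: v0=-1 v1=0 v2=0
Advance to t=8 (no further collisions before then); velocities: v0=-1 v1=0 v2=0; positions = 1 2 11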